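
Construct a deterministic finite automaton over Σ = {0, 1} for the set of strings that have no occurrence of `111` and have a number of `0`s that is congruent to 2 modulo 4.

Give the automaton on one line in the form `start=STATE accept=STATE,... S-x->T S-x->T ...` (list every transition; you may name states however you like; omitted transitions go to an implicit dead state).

Handle the two conditions separately and then intersect. The first has 4 states tracking partial matches of the forbidden pattern `111`; the second has 4 states tracking the count of `0`s modulo 4. A product state is a pair (one from each), accepting exactly when both do. Minimizing collapses redundant product states.
          0    1  
>  s0     s1   s2 
   s1     s3   s4 
   s2     s1   s5 
 * s3     s6   s7 
   s4     s3   s8 
   s5     s1   s9 
   s6     s0  s10 
 * s7     s6  s11 
   s8     s3   s9 
   s9     s9   s9 
   s10    s0  s12 
 * s11    s6   s9 
   s12    s0   s9 
(> = start, * = accepting)

start=s0 accept=s3,s7,s11 s0-0->s1 s0-1->s2 s1-0->s3 s1-1->s4 s2-0->s1 s2-1->s5 s3-0->s6 s3-1->s7 s4-0->s3 s4-1->s8 s5-0->s1 s5-1->s9 s6-0->s0 s6-1->s10 s7-0->s6 s7-1->s11 s8-0->s3 s8-1->s9 s9-0->s9 s9-1->s9 s10-0->s0 s10-1->s12 s11-0->s6 s11-1->s9 s12-0->s0 s12-1->s9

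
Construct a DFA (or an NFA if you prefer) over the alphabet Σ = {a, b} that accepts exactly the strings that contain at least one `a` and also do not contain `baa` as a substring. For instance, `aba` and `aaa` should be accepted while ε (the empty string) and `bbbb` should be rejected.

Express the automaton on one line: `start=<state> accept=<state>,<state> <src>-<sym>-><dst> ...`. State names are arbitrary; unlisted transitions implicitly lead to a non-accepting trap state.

start=q0 accept=q1,q3,q4 q0-a->q1 q0-b->q2 q1-a->q1 q1-b->q3 q2-a->q4 q2-b->q2 q3-a->q4 q3-b->q3 q4-a->q5 q4-b->q3 q5-a->q5 q5-b->q5

Build one automaton per condition and run them in lockstep. The first has 3 states tracking the count of `a`s, saturating at 2; the second has 4 states tracking partial matches of the forbidden pattern `baa`. A product state is a pair (one from each), accepting exactly when both do. After merging equivalent states the machine shrinks.
With 6 states:
        a   b  
>  q0   q1  q2 
 * q1   q1  q3 
   q2   q4  q2 
 * q3   q4  q3 
 * q4   q5  q3 
   q5   q5  q5 
(> = start, * = accepting)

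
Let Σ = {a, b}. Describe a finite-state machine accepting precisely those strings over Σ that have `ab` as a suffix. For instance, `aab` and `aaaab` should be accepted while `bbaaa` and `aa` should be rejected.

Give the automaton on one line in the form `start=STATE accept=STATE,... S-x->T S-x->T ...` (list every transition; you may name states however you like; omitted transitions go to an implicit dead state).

Let each state record the length of the longest suffix of the input read so far that is also a prefix of `ab`. q1 means the last symbol is `a`; q2 means the last 2 symbols are `ab`. Accept only at q2, where the string currently ends in `ab`.
        a   b  
>  q0   q1  q0 
   q1   q1  q2 
 * q2   q1  q0 
(> = start, * = accepting)

start=q0 accept=q2 q0-a->q1 q0-b->q0 q1-a->q1 q1-b->q2 q2-a->q1 q2-b->q0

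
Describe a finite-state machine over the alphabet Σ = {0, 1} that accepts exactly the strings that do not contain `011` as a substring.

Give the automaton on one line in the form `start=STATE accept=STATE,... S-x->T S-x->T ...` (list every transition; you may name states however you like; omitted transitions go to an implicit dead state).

This is the complement of 'contains `011`'. Use the same substring-matching states — q0 through q3 holding how much of `011` has just been matched — but flip the accepting set: everything except the trap q3 accepts.
4 states suffice.
        0   1  
>* q0   q1  q0 
 * q1   q1  q2 
 * q2   q1  q3 
   q3   q3  q3 
(> = start, * = accepting)

start=q0 accept=q0,q1,q2 q0-0->q1 q0-1->q0 q1-0->q1 q1-1->q2 q2-0->q1 q2-1->q3 q3-0->q3 q3-1->q3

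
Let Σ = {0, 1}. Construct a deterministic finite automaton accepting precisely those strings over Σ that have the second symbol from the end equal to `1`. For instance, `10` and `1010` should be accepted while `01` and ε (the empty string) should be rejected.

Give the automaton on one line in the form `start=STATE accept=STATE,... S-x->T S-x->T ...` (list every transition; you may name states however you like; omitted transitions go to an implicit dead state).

Because acceptance depends on a position counted from the end, the machine has to buffer the most recent 2 symbols. Make each state the string of the last up-to-2 symbols read; on input `x` shift the window left and append `x`. Accept when the buffered window has length 2 and begins with `1`.
With 7 states:
        0   1  
>  q0   q1  q2 
   q1   q3  q4 
   q2   q5  q6 
   q3   q3  q4 
   q4   q5  q6 
 * q5   q3  q4 
 * q6   q5  q6 
(> = start, * = accepting)

start=q0 accept=q5,q6 q0-0->q1 q0-1->q2 q1-0->q3 q1-1->q4 q2-0->q5 q2-1->q6 q3-0->q3 q3-1->q4 q4-0->q5 q4-1->q6 q5-0->q3 q5-1->q4 q6-0->q5 q6-1->q6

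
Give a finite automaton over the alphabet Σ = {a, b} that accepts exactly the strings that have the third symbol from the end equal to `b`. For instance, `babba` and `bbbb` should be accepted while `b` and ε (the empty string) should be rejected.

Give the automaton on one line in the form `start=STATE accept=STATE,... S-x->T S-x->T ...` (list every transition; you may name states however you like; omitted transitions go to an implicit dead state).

Because acceptance depends on a position counted from the end, the machine has to buffer the most recent 3 symbols. Make each state the string of the last up-to-3 symbols read; on input `x` shift the window left and append `x`. Accept when the buffered window has length 3 and begins with `b`.
          a    b  
>  s0     s1   s2 
   s1     s3   s4 
   s2     s5   s6 
   s3     s7   s8 
   s4     s9  s10 
   s5    s11  s12 
   s6    s13  s14 
   s7     s7   s8 
   s8     s9  s10 
   s9    s11  s12 
   s10   s13  s14 
 * s11    s7   s8 
 * s12    s9  s10 
 * s13   s11  s12 
 * s14   s13  s14 
(> = start, * = accepting)

start=s0 accept=s11,s12,s13,s14 s0-a->s1 s0-b->s2 s1-a->s3 s1-b->s4 s2-a->s5 s2-b->s6 s3-a->s7 s3-b->s8 s4-a->s9 s4-b->s10 s5-a->s11 s5-b->s12 s6-a->s13 s6-b->s14 s7-a->s7 s7-b->s8 s8-a->s9 s8-b->s10 s9-a->s11 s9-b->s12 s10-a->s13 s10-b->s14 s11-a->s7 s11-b->s8 s12-a->s9 s12-b->s10 s13-a->s11 s13-b->s12 s14-a->s13 s14-b->s14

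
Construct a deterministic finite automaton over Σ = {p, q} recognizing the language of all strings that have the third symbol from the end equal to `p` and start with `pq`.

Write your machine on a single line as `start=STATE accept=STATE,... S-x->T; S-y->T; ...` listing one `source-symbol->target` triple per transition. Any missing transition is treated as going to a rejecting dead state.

Handle the two conditions separately and then intersect. One (15 states) tracks the last 3 symbols read; the other (4 states) tracks whether the input so far still matches the prefix `pq`. Each combined state is a pair, one component from each; accept when both components accept. After merging equivalent states the machine shrinks.
With 11 states:
          p    q  
>  S0     S1   S2 
   S1     S2   S3 
   S2     S2   S2 
   S3     S4   S5 
 * S4     S6   S3 
 * S5     S7   S8 
   S6     S9  S10 
   S7     S6   S3 
   S8     S7   S8 
 * S9     S9  S10 
 * S10    S4   S5 
(> = start, * = accepting)

start=S0; accept=S4,S5,S9,S10; S0-p->S1; S0-q->S2; S1-p->S2; S1-q->S3; S2-p->S2; S2-q->S2; S3-p->S4; S3-q->S5; S4-p->S6; S4-q->S3; S5-p->S7; S5-q->S8; S6-p->S9; S6-q->S10; S7-p->S6; S7-q->S3; S8-p->S7; S8-q->S8; S9-p->S9; S9-q->S10; S10-p->S4; S10-q->S5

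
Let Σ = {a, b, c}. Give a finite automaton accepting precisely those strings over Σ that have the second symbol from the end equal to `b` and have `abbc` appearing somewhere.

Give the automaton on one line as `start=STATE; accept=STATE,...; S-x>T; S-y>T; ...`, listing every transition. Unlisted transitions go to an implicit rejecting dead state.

Run two small machines in parallel and take their product. One (13 states) tracks the last 2 symbols read; the other (5 states) tracks whether and how much of `abbc` has been seen. Each combined state is a pair, one component from each; accept when both components accept. Equivalent product states are then merged.
8 states suffice.
        a   b   c  
>  q0   q1  q0  q0 
   q1   q1  q2  q0 
   q2   q1  q3  q0 
   q3   q1  q0  q4 
 * q4   q5  q6  q5 
   q5   q5  q6  q5 
   q6   q4  q7  q4 
 * q7   q4  q7  q4 
(> = start, * = accepting)

start=q0; accept=q4,q7; q0-a>q1; q0-b>q0; q0-c>q0; q1-a>q1; q1-b>q2; q1-c>q0; q2-a>q1; q2-b>q3; q2-c>q0; q3-a>q1; q3-b>q0; q3-c>q4; q4-a>q5; q4-b>q6; q4-c>q5; q5-a>q5; q5-b>q6; q5-c>q5; q6-a>q4; q6-b>q7; q6-c>q4; q7-a>q4; q7-b>q7; q7-c>q4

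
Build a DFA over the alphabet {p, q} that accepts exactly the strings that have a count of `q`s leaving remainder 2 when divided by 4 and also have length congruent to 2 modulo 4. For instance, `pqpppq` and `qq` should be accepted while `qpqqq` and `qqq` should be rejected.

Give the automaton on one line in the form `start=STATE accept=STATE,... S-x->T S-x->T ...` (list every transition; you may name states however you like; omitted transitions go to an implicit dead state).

Run two small machines in parallel and take their product. The first has 4 states tracking the count of `q`s modulo 4; the second has 4 states tracking the input length modulo 4. A product state is a pair (one from each), accepting exactly when both do.
          p    q  
>  S0     S1   S2 
   S1     S3   S4 
   S2     S4   S5 
   S3     S6   S7 
   S4     S7   S8 
 * S5     S8   S9 
   S6     S0  S10 
   S7    S10  S11 
   S8    S11  S12 
   S9    S12   S0 
   S10    S2  S13 
   S11   S13  S14 
   S12   S14   S1 
   S13    S5  S15 
   S14   S15   S3 
   S15    S9   S6 
(> = start, * = accepting)

start=S0 accept=S5 S0-p->S1 S0-q->S2 S1-p->S3 S1-q->S4 S2-p->S4 S2-q->S5 S3-p->S6 S3-q->S7 S4-p->S7 S4-q->S8 S5-p->S8 S5-q->S9 S6-p->S0 S6-q->S10 S7-p->S10 S7-q->S11 S8-p->S11 S8-q->S12 S9-p->S12 S9-q->S0 S10-p->S2 S10-q->S13 S11-p->S13 S11-q->S14 S12-p->S14 S12-q->S1 S13-p->S5 S13-q->S15 S14-p->S15 S14-q->S3 S15-p->S9 S15-q->S6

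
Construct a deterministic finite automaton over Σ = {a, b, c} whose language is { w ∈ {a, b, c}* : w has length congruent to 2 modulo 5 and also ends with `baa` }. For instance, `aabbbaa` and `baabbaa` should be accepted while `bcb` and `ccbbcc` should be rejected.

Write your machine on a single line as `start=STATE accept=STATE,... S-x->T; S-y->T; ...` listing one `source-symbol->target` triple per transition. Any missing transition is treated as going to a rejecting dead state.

Build one automaton per condition and run them in lockstep. The first has 5 states tracking the input length modulo 5; the second has 4 states tracking how much of the suffix `baa` has currently been matched. A product state is a pair (one from each), accepting exactly when both do.
20 states suffice.
          a    b    c  
>  q0     q1   q2   q1 
   q1     q3   q4   q3 
   q2     q5   q4   q3 
   q3     q6   q7   q6 
   q4     q8   q7   q6 
   q5     q9   q7   q6 
   q6    q10  q11  q10 
   q7    q12  q11  q10 
   q8    q13  q11  q10 
   q9    q10  q11  q10 
   q10    q0  q14   q0 
   q11   q15  q14   q0 
   q12   q16  q14   q0 
   q13    q0  q14   q0 
   q14   q17   q2   q1 
   q15   q18   q2   q1 
   q16    q1   q2   q1 
   q17   q19   q4   q3 
   q18    q3   q4   q3 
 * q19    q6   q7   q6 
(> = start, * = accepting)

start=q0; accept=q19; q0-a->q1; q0-b->q2; q0-c->q1; q1-a->q3; q1-b->q4; q1-c->q3; q2-a->q5; q2-b->q4; q2-c->q3; q3-a->q6; q3-b->q7; q3-c->q6; q4-a->q8; q4-b->q7; q4-c->q6; q5-a->q9; q5-b->q7; q5-c->q6; q6-a->q10; q6-b->q11; q6-c->q10; q7-a->q12; q7-b->q11; q7-c->q10; q8-a->q13; q8-b->q11; q8-c->q10; q9-a->q10; q9-b->q11; q9-c->q10; q10-a->q0; q10-b->q14; q10-c->q0; q11-a->q15; q11-b->q14; q11-c->q0; q12-a->q16; q12-b->q14; q12-c->q0; q13-a->q0; q13-b->q14; q13-c->q0; q14-a->q17; q14-b->q2; q14-c->q1; q15-a->q18; q15-b->q2; q15-c->q1; q16-a->q1; q16-b->q2; q16-c->q1; q17-a->q19; q17-b->q4; q17-c->q3; q18-a->q3; q18-b->q4; q18-c->q3; q19-a->q6; q19-b->q7; q19-c->q6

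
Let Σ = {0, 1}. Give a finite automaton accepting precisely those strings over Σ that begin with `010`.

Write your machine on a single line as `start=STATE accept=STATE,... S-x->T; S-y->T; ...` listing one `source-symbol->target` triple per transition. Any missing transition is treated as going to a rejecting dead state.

Walk along `010` while the input agrees: from S0 take `0` to S1, and so on. Any deviation drops to the rejecting sink S4. Once S3 is reached the prefix is confirmed and every continuation is accepted.
A 5-state machine:
        0   1  
>  S0   S1  S4 
   S1   S4  S2 
   S2   S3  S4 
 * S3   S3  S3 
   S4   S4  S4 
(> = start, * = accepting)

start=S0; accept=S3; S0-0->S1; S0-1->S4; S1-0->S4; S1-1->S2; S2-0->S3; S2-1->S4; S3-0->S3; S3-1->S3; S4-0->S4; S4-1->S4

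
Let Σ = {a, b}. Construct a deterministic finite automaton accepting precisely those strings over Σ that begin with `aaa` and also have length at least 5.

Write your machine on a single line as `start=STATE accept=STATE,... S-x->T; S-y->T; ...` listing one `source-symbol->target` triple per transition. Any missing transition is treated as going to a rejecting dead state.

Handle the two conditions separately and then intersect. One (5 states) tracks whether the input so far still matches the prefix `aaa`; the other (7 states) tracks the input length, saturating at 6. Each combined state is a pair, one component from each; accept when both components accept.
13 states suffice.
          a    b  
>  q0     q1   q2 
   q1     q3   q4 
   q2     q4   q4 
   q3     q5   q6 
   q4     q6   q6 
   q5     q7   q7 
   q6     q8   q8 
   q7     q9   q9 
   q8    q10  q10 
 * q9    q11  q11 
   q10   q12  q12 
 * q11   q11  q11 
   q12   q12  q12 
(> = start, * = accepting)

start=q0; accept=q9,q11; q0-a->q1; q0-b->q2; q1-a->q3; q1-b->q4; q2-a->q4; q2-b->q4; q3-a->q5; q3-b->q6; q4-a->q6; q4-b->q6; q5-a->q7; q5-b->q7; q6-a->q8; q6-b->q8; q7-a->q9; q7-b->q9; q8-a->q10; q8-b->q10; q9-a->q11; q9-b->q11; q10-a->q12; q10-b->q12; q11-a->q11; q11-b->q11; q12-a->q12; q12-b->q12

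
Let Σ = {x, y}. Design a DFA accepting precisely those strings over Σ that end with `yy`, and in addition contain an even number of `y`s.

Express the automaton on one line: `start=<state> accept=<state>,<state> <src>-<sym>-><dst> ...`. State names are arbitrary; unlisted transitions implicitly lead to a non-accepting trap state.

start=q0 accept=q3 q0-x->q0 q0-y->q1 q1-x->q2 q1-y->q3 q2-x->q2 q2-y->q0 q3-x->q0 q3-y->q1

Handle the two conditions separately and then intersect. The first has 3 states tracking how much of the suffix `yy` has currently been matched; the second has 2 states tracking the count of `y`s modulo 2. A product state is a pair (one from each), accepting exactly when both do. After merging equivalent states the machine shrinks.
4 states suffice.
        x   y  
>  q0   q0  q1 
   q1   q2  q3 
   q2   q2  q0 
 * q3   q0  q1 
(> = start, * = accepting)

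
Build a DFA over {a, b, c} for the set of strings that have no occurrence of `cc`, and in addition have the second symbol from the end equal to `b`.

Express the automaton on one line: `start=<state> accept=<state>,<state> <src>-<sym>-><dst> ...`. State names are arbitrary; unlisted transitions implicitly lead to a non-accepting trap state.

Run two small machines in parallel and take their product. The first has 3 states tracking partial matches of the forbidden pattern `cc`; the second has 13 states tracking the last 2 symbols read. A product state is a pair (one from each), accepting exactly when both do. Equivalent product states are then merged.
With 7 states:
        a   b   c  
>  s0   s0  s1  s2 
   s1   s3  s4  s5 
   s2   s0  s1  s6 
 * s3   s0  s1  s2 
 * s4   s3  s4  s5 
 * s5   s0  s1  s6 
   s6   s6  s6  s6 
(> = start, * = accepting)

start=s0 accept=s3,s4,s5 s0-a->s0 s0-b->s1 s0-c->s2 s1-a->s3 s1-b->s4 s1-c->s5 s2-a->s0 s2-b->s1 s2-c->s6 s3-a->s0 s3-b->s1 s3-c->s2 s4-a->s3 s4-b->s4 s4-c->s5 s5-a->s0 s5-b->s1 s5-c->s6 s6-a->s6 s6-b->s6 s6-c->s6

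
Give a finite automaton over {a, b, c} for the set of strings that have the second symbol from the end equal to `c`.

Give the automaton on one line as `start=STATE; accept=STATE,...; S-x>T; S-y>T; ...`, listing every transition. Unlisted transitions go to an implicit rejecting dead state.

start=S0; accept=S10,S11,S12; S0-a>S1; S0-b>S2; S0-c>S3; S1-a>S4; S1-b>S5; S1-c>S6; S2-a>S7; S2-b>S8; S2-c>S9; S3-a>S10; S3-b>S11; S3-c>S12; S4-a>S4; S4-b>S5; S4-c>S6; S5-a>S7; S5-b>S8; S5-c>S9; S6-a>S10; S6-b>S11; S6-c>S12; S7-a>S4; S7-b>S5; S7-c>S6; S8-a>S7; S8-b>S8; S8-c>S9; S9-a>S10; S9-b>S11; S9-c>S12; S10-a>S4; S10-b>S5; S10-c>S6; S11-a>S7; S11-b>S8; S11-c>S9; S12-a>S10; S12-b>S11; S12-c>S12

Because acceptance depends on a position counted from the end, the machine has to buffer the most recent 2 symbols. Make each state the string of the last up-to-2 symbols read; on input `x` shift the window left and append `x`. Accept when the buffered window has length 2 and begins with `c`.
A 13-state machine:
          a    b    c  
>  S0     S1   S2   S3 
   S1     S4   S5   S6 
   S2     S7   S8   S9 
   S3    S10  S11  S12 
   S4     S4   S5   S6 
   S5     S7   S8   S9 
   S6    S10  S11  S12 
   S7     S4   S5   S6 
   S8     S7   S8   S9 
   S9    S10  S11  S12 
 * S10    S4   S5   S6 
 * S11    S7   S8   S9 
 * S12   S10  S11  S12 
(> = start, * = accepting)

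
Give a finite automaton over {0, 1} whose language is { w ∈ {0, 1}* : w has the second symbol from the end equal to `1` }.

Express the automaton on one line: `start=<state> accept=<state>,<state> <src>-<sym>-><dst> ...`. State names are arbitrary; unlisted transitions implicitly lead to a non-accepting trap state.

Because acceptance depends on a position counted from the end, the machine has to buffer the most recent 2 symbols. Make each state the string of the last up-to-2 symbols read; on input `x` shift the window left and append `x`. Accept when the buffered window has length 2 and begins with `1`.
7 states suffice.
       0  1 
>  A   B  C 
   B   D  E 
   C   F  G 
   D   D  E 
   E   F  G 
 * F   D  E 
 * G   F  G 
(> = start, * = accepting)

start=A accept=F,G A-0->B A-1->C B-0->D B-1->E C-0->F C-1->G D-0->D D-1->E E-0->F E-1->G F-0->D F-1->E G-0->F G-1->G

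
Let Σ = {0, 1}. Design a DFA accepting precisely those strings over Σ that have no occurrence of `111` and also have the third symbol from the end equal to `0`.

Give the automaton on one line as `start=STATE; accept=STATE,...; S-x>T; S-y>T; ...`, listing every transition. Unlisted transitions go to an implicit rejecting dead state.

Handle the two conditions separately and then intersect. One (4 states) tracks partial matches of the forbidden pattern `111`; the other (15 states) tracks the last 3 symbols read. Each combined state is a pair, one component from each; accept when both components accept. Equivalent product states are then merged.
With 11 states:
          0    1  
>  S0     S1   S2 
   S1     S3   S4 
   S2     S1   S5 
   S3     S6   S7 
   S4     S8   S9 
   S5     S1  S10 
 * S6     S6   S7 
 * S7     S8   S9 
 * S8     S3   S4 
 * S9     S1  S10 
   S10   S10  S10 
(> = start, * = accepting)

start=S0; accept=S6,S7,S8,S9; S0-0>S1; S0-1>S2; S1-0>S3; S1-1>S4; S2-0>S1; S2-1>S5; S3-0>S6; S3-1>S7; S4-0>S8; S4-1>S9; S5-0>S1; S5-1>S10; S6-0>S6; S6-1>S7; S7-0>S8; S7-1>S9; S8-0>S3; S8-1>S4; S9-0>S1; S9-1>S10; S10-0>S10; S10-1>S10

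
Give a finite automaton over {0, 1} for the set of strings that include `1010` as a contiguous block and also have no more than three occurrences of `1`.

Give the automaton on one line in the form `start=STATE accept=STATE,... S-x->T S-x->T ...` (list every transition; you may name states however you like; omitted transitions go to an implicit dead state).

start=A accept=I,N A-0->A A-1->B B-0->C B-1->D C-0->E C-1->F D-0->G D-1->H E-0->E E-1->D F-0->I F-1->H G-0->J G-1->K H-0->L H-1->M I-0->I I-1->N J-0->J J-1->H K-0->N K-1->M L-0->O L-1->P M-0->Q M-1->M N-0->N N-1->R O-0->O O-1->M P-0->R P-1->M Q-0->S Q-1->P R-0->R R-1->R S-0->S S-1->M

Build one automaton per condition and run them in lockstep. One (5 states) tracks whether and how much of `1010` has been seen; the other (5 states) tracks the count of `1`s, saturating at 4. Each combined state is a pair, one component from each; accept when both components accept.
       0  1 
>  A   A  B 
   B   C  D 
   C   E  F 
   D   G  H 
   E   E  D 
   F   I  H 
   G   J  K 
   H   L  M 
 * I   I  N 
   J   J  H 
   K   N  M 
   L   O  P 
   M   Q  M 
 * N   N  R 
   O   O  M 
   P   R  M 
   Q   S  P 
   R   R  R 
   S   S  M 
(> = start, * = accepting)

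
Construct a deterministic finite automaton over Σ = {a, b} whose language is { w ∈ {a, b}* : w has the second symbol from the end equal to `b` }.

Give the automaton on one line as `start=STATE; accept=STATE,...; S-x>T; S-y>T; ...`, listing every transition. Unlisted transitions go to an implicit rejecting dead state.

start=q0; accept=q5,q6; q0-a>q1; q0-b>q2; q1-a>q3; q1-b>q4; q2-a>q5; q2-b>q6; q3-a>q3; q3-b>q4; q4-a>q5; q4-b>q6; q5-a>q3; q5-b>q4; q6-a>q5; q6-b>q6

A DFA must remember the last 2 symbols (since which symbol is second-to-last isn't known until the input ends). Use one state per possible window of the last ≤2 symbols; accept from those whose window starts with `b`.
With 7 states:
        a   b  
>  q0   q1  q2 
   q1   q3  q4 
   q2   q5  q6 
   q3   q3  q4 
   q4   q5  q6 
 * q5   q3  q4 
 * q6   q5  q6 
(> = start, * = accepting)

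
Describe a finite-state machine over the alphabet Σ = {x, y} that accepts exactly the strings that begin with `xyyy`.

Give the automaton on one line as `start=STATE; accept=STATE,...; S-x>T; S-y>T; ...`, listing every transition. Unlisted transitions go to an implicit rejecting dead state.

start=s0; accept=s4; s0-x>s1; s0-y>s5; s1-x>s5; s1-y>s2; s2-x>s5; s2-y>s3; s3-x>s5; s3-y>s4; s4-x>s4; s4-y>s4; s5-x>s5; s5-y>s5

Check the first 4 symbols one by one: s0 through s3 record how many have matched `xyyy` so far; any wrong symbol goes to the dead state s5. After all 4 match we enter the accepting sink s4.
With 6 states:
        x   y  
>  s0   s1  s5 
   s1   s5  s2 
   s2   s5  s3 
   s3   s5  s4 
 * s4   s4  s4 
   s5   s5  s5 
(> = start, * = accepting)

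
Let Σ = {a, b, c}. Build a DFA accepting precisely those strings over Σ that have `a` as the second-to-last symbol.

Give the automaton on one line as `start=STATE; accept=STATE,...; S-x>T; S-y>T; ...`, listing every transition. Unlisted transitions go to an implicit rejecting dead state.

start=S0; accept=S4,S5,S6; S0-a>S1; S0-b>S2; S0-c>S3; S1-a>S4; S1-b>S5; S1-c>S6; S2-a>S7; S2-b>S8; S2-c>S9; S3-a>S10; S3-b>S11; S3-c>S12; S4-a>S4; S4-b>S5; S4-c>S6; S5-a>S7; S5-b>S8; S5-c>S9; S6-a>S10; S6-b>S11; S6-c>S12; S7-a>S4; S7-b>S5; S7-c>S6; S8-a>S7; S8-b>S8; S8-c>S9; S9-a>S10; S9-b>S11; S9-c>S12; S10-a>S4; S10-b>S5; S10-c>S6; S11-a>S7; S11-b>S8; S11-c>S9; S12-a>S10; S12-b>S11; S12-c>S12

A DFA must remember the last 2 symbols (since which symbol is second-to-last isn't known until the input ends). Use one state per possible window of the last ≤2 symbols; accept from those whose window starts with `a`.
          a    b    c  
>  S0     S1   S2   S3 
   S1     S4   S5   S6 
   S2     S7   S8   S9 
   S3    S10  S11  S12 
 * S4     S4   S5   S6 
 * S5     S7   S8   S9 
 * S6    S10  S11  S12 
   S7     S4   S5   S6 
   S8     S7   S8   S9 
   S9    S10  S11  S12 
   S10    S4   S5   S6 
   S11    S7   S8   S9 
   S12   S10  S11  S12 
(> = start, * = accepting)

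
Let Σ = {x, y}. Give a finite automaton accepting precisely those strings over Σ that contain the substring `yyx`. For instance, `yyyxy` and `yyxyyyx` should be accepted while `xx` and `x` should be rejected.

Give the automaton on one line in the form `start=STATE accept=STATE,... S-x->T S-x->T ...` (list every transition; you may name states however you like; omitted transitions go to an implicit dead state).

States A..C record the length of the longest prefix of `yyx` that matches the current input suffix. Reaching D means `yyx` has been seen, and we stay there forever. Accept from D.
4 states suffice.
       x  y 
>  A   A  B 
   B   A  C 
   C   D  C 
 * D   D  D 
(> = start, * = accepting)

start=A accept=D A-x->A A-y->B B-x->A B-y->C C-x->D C-y->C D-x->D D-y->D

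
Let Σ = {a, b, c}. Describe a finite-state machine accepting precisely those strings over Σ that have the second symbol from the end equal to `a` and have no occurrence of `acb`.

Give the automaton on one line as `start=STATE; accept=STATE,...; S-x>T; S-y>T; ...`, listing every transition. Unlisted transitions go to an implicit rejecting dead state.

start=S0; accept=S2,S3,S4; S0-a>S1; S0-b>S0; S0-c>S0; S1-a>S2; S1-b>S3; S1-c>S4; S2-a>S2; S2-b>S3; S2-c>S4; S3-a>S1; S3-b>S0; S3-c>S0; S4-a>S1; S4-b>S5; S4-c>S0; S5-a>S5; S5-b>S5; S5-c>S5

Run two small machines in parallel and take their product. One (13 states) tracks the last 2 symbols read; the other (4 states) tracks partial matches of the forbidden pattern `acb`. Each combined state is a pair, one component from each; accept when both components accept. Minimizing collapses redundant product states.
A 6-state machine:
        a   b   c  
>  S0   S1  S0  S0 
   S1   S2  S3  S4 
 * S2   S2  S3  S4 
 * S3   S1  S0  S0 
 * S4   S1  S5  S0 
   S5   S5  S5  S5 
(> = start, * = accepting)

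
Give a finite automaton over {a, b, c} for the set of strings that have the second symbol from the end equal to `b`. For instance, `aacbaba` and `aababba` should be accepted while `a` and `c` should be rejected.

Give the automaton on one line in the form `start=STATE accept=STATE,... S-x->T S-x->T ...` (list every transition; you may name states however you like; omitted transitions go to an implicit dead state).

start=q0 accept=q7,q8,q9 q0-a->q1 q0-b->q2 q0-c->q3 q1-a->q4 q1-b->q5 q1-c->q6 q2-a->q7 q2-b->q8 q2-c->q9 q3-a->q10 q3-b->q11 q3-c->q12 q4-a->q4 q4-b->q5 q4-c->q6 q5-a->q7 q5-b->q8 q5-c->q9 q6-a->q10 q6-b->q11 q6-c->q12 q7-a->q4 q7-b->q5 q7-c->q6 q8-a->q7 q8-b->q8 q8-c->q9 q9-a->q10 q9-b->q11 q9-c->q12 q10-a->q4 q10-b->q5 q10-c->q6 q11-a->q7 q11-b->q8 q11-c->q9 q12-a->q10 q12-b->q11 q12-c->q12

Because acceptance depends on a position counted from the end, the machine has to buffer the most recent 2 symbols. Make each state the string of the last up-to-2 symbols read; on input `x` shift the window left and append `x`. Accept when the buffered window has length 2 and begins with `b`.
          a    b    c  
>  q0     q1   q2   q3 
   q1     q4   q5   q6 
   q2     q7   q8   q9 
   q3    q10  q11  q12 
   q4     q4   q5   q6 
   q5     q7   q8   q9 
   q6    q10  q11  q12 
 * q7     q4   q5   q6 
 * q8     q7   q8   q9 
 * q9    q10  q11  q12 
   q10    q4   q5   q6 
   q11    q7   q8   q9 
   q12   q10  q11  q12 
(> = start, * = accepting)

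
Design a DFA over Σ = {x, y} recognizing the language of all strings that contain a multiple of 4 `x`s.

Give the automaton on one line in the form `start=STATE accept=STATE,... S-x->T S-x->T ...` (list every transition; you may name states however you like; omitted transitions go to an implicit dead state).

start=S0 accept=S0 S0-x->S1 S0-y->S0 S1-x->S2 S1-y->S1 S2-x->S3 S2-y->S2 S3-x->S0 S3-y->S3

The only thing that matters is how many `x`s have appeared, reduced mod 4. Use one state per residue: S0 for 0, …, S3 for 3. Reading `x` moves to the next residue; anything else stays put. S0 is accepting.
4 states suffice.
        x   y  
>* S0   S1  S0 
   S1   S2  S1 
   S2   S3  S2 
   S3   S0  S3 
(> = start, * = accepting)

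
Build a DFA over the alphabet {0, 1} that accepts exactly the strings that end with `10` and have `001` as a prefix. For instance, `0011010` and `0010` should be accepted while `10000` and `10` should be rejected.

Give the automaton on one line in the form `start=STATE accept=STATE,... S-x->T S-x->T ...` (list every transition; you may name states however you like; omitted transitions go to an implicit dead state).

Handle the two conditions separately and then intersect. One (3 states) tracks how much of the suffix `10` has currently been matched; the other (5 states) tracks whether the input so far still matches the prefix `001`. Each combined state is a pair, one component from each; accept when both components accept.
With 9 states:
       0  1 
>  A   B  C 
   B   D  C 
   C   E  C 
   D   F  G 
   E   F  C 
   F   F  C 
   G   H  G 
 * H   I  G 
   I   I  G 
(> = start, * = accepting)

start=A accept=H A-0->B A-1->C B-0->D B-1->C C-0->E C-1->C D-0->F D-1->G E-0->F E-1->C F-0->F F-1->C G-0->H G-1->G H-0->I H-1->G I-0->I I-1->G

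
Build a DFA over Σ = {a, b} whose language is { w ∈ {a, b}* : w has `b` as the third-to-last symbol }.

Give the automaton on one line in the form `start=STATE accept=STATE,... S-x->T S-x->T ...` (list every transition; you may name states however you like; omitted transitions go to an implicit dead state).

Because acceptance depends on a position counted from the end, the machine has to buffer the most recent 3 symbols. Make each state the string of the last up-to-3 symbols read; on input `x` shift the window left and append `x`. Accept when the buffered window has length 3 and begins with `b`.
With 15 states:
          a    b  
>  S0     S1   S2 
   S1     S3   S4 
   S2     S5   S6 
   S3     S7   S8 
   S4     S9  S10 
   S5    S11  S12 
   S6    S13  S14 
   S7     S7   S8 
   S8     S9  S10 
   S9    S11  S12 
   S10   S13  S14 
 * S11    S7   S8 
 * S12    S9  S10 
 * S13   S11  S12 
 * S14   S13  S14 
(> = start, * = accepting)

start=S0 accept=S11,S12,S13,S14 S0-a->S1 S0-b->S2 S1-a->S3 S1-b->S4 S2-a->S5 S2-b->S6 S3-a->S7 S3-b->S8 S4-a->S9 S4-b->S10 S5-a->S11 S5-b->S12 S6-a->S13 S6-b->S14 S7-a->S7 S7-b->S8 S8-a->S9 S8-b->S10 S9-a->S11 S9-b->S12 S10-a->S13 S10-b->S14 S11-a->S7 S11-b->S8 S12-a->S9 S12-b->S10 S13-a->S11 S13-b->S12 S14-a->S13 S14-b->S14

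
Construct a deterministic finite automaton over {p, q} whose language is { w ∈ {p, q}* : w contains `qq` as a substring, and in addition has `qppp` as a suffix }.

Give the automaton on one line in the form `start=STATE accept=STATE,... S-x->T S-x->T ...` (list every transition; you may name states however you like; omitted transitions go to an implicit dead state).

Build one automaton per condition and run them in lockstep. One (3 states) tracks whether and how much of `qq` has been seen; the other (5 states) tracks how much of the suffix `qppp` has currently been matched. Each combined state is a pair, one component from each; accept when both components accept.
10 states suffice.
        p   q  
>  S0   S0  S1 
   S1   S2  S3 
   S2   S4  S1 
   S3   S5  S3 
   S4   S6  S1 
   S5   S7  S3 
   S6   S0  S1 
   S7   S8  S3 
 * S8   S9  S3 
   S9   S9  S3 
(> = start, * = accepting)

start=S0 accept=S8 S0-p->S0 S0-q->S1 S1-p->S2 S1-q->S3 S2-p->S4 S2-q->S1 S3-p->S5 S3-q->S3 S4-p->S6 S4-q->S1 S5-p->S7 S5-q->S3 S6-p->S0 S6-q->S1 S7-p->S8 S7-q->S3 S8-p->S9 S8-q->S3 S9-p->S9 S9-q->S3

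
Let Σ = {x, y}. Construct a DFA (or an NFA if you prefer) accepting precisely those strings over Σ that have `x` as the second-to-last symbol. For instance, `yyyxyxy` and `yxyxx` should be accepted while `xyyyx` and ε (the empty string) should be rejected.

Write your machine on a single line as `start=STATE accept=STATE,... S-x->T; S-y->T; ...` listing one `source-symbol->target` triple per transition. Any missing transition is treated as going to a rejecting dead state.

A DFA must remember the last 2 symbols (since which symbol is second-to-last isn't known until the input ends). Use one state per possible window of the last ≤2 symbols; accept from those whose window starts with `x`.
        x   y  
>  q0   q1  q2 
   q1   q3  q4 
   q2   q5  q6 
 * q3   q3  q4 
 * q4   q5  q6 
   q5   q3  q4 
   q6   q5  q6 
(> = start, * = accepting)

start=q0; accept=q3,q4; q0-x->q1; q0-y->q2; q1-x->q3; q1-y->q4; q2-x->q5; q2-y->q6; q3-x->q3; q3-y->q4; q4-x->q5; q4-y->q6; q5-x->q3; q5-y->q4; q6-x->q5; q6-y->q6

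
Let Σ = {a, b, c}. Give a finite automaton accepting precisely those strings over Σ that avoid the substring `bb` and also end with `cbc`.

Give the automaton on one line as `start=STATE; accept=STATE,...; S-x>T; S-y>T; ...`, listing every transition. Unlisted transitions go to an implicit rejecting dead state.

Build one automaton per condition and run them in lockstep. The first has 3 states tracking partial matches of the forbidden pattern `bb`; the second has 4 states tracking how much of the suffix `cbc` has currently been matched. A product state is a pair (one from each), accepting exactly when both do. Equivalent product states are then merged.
With 6 states:
        a   b   c  
>  q0   q0  q1  q2 
   q1   q0  q3  q2 
   q2   q0  q4  q2 
   q3   q3  q3  q3 
   q4   q0  q3  q5 
 * q5   q0  q4  q2 
(> = start, * = accepting)

start=q0; accept=q5; q0-a>q0; q0-b>q1; q0-c>q2; q1-a>q0; q1-b>q3; q1-c>q2; q2-a>q0; q2-b>q4; q2-c>q2; q3-a>q3; q3-b>q3; q3-c>q3; q4-a>q0; q4-b>q3; q4-c>q5; q5-a>q0; q5-b>q4; q5-c>q2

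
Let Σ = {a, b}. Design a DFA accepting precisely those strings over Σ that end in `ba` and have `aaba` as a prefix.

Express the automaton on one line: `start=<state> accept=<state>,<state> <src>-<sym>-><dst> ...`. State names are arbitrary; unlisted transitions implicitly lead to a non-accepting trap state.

Run two small machines in parallel and take their product. One (3 states) tracks how much of the suffix `ba` has currently been matched; the other (6 states) tracks whether the input so far still matches the prefix `aaba`. Each combined state is a pair, one component from each; accept when both components accept. Equivalent product states are then merged.
        a   b  
>  q0   q1  q2 
   q1   q3  q2 
   q2   q2  q2 
   q3   q2  q4 
   q4   q5  q2 
 * q5   q6  q7 
   q6   q6  q7 
   q7   q5  q7 
(> = start, * = accepting)

start=q0 accept=q5 q0-a->q1 q0-b->q2 q1-a->q3 q1-b->q2 q2-a->q2 q2-b->q2 q3-a->q2 q3-b->q4 q4-a->q5 q4-b->q2 q5-a->q6 q5-b->q7 q6-a->q6 q6-b->q7 q7-a->q5 q7-b->q7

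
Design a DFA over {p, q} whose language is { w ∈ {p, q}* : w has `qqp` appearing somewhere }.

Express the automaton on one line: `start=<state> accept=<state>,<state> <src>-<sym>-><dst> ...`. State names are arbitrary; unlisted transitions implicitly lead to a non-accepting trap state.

States S0..S2 record the length of the longest prefix of `qqp` that matches the current input suffix. Reaching S3 means `qqp` has been seen, and we stay there forever. Accept from S3.
4 states suffice.
        p   q  
>  S0   S0  S1 
   S1   S0  S2 
   S2   S3  S2 
 * S3   S3  S3 
(> = start, * = accepting)

start=S0 accept=S3 S0-p->S0 S0-q->S1 S1-p->S0 S1-q->S2 S2-p->S3 S2-q->S2 S3-p->S3 S3-q->S3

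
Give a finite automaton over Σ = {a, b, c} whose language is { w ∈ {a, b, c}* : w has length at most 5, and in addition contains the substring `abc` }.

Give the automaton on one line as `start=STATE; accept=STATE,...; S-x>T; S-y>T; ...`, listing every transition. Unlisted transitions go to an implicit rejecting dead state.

start=S0; accept=S9,S11,S12; S0-a>S1; S0-b>S2; S0-c>S2; S1-a>S3; S1-b>S4; S1-c>S5; S2-a>S3; S2-b>S5; S2-c>S5; S3-a>S6; S3-b>S7; S3-c>S8; S4-a>S6; S4-b>S8; S4-c>S9; S5-a>S6; S5-b>S8; S5-c>S8; S6-a>S8; S6-b>S10; S6-c>S8; S7-a>S8; S7-b>S8; S7-c>S11; S8-a>S8; S8-b>S8; S8-c>S8; S9-a>S11; S9-b>S11; S9-c>S11; S10-a>S8; S10-b>S8; S10-c>S12; S11-a>S12; S11-b>S12; S11-c>S12; S12-a>S8; S12-b>S8; S12-c>S8

Build one automaton per condition and run them in lockstep. One (7 states) tracks the input length, saturating at 6; the other (4 states) tracks whether and how much of `abc` has been seen. Each combined state is a pair, one component from each; accept when both components accept. Equivalent product states are then merged.
A 13-state machine:
          a    b    c  
>  S0     S1   S2   S2 
   S1     S3   S4   S5 
   S2     S3   S5   S5 
   S3     S6   S7   S8 
   S4     S6   S8   S9 
   S5     S6   S8   S8 
   S6     S8  S10   S8 
   S7     S8   S8  S11 
   S8     S8   S8   S8 
 * S9    S11  S11  S11 
   S10    S8   S8  S12 
 * S11   S12  S12  S12 
 * S12    S8   S8   S8 
(> = start, * = accepting)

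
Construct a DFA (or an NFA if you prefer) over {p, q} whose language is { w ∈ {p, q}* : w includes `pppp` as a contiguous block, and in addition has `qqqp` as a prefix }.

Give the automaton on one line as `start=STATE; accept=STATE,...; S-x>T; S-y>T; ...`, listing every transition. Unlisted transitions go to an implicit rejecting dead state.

Handle the two conditions separately and then intersect. The first has 5 states tracking whether and how much of `pppp` has been seen; the second has 6 states tracking whether the input so far still matches the prefix `qqqp`. A product state is a pair (one from each), accepting exactly when both do. Equivalent product states are then merged.
       p  q 
>  A   B  C 
   B   B  B 
   C   B  D 
   D   B  E 
   E   F  B 
   F   G  H 
   G   I  H 
   H   F  H 
   I   J  H 
 * J   J  J 
(> = start, * = accepting)

start=A; accept=J; A-p>B; A-q>C; B-p>B; B-q>B; C-p>B; C-q>D; D-p>B; D-q>E; E-p>F; E-q>B; F-p>G; F-q>H; G-p>I; G-q>H; H-p>F; H-q>H; I-p>J; I-q>H; J-p>J; J-q>J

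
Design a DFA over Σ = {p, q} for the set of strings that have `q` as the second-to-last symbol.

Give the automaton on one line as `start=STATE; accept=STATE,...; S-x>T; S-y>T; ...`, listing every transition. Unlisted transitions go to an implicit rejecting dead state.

start=A; accept=F,G; A-p>B; A-q>C; B-p>D; B-q>E; C-p>F; C-q>G; D-p>D; D-q>E; E-p>F; E-q>G; F-p>D; F-q>E; G-p>F; G-q>G

Because acceptance depends on a position counted from the end, the machine has to buffer the most recent 2 symbols. Make each state the string of the last up-to-2 symbols read; on input `x` shift the window left and append `x`. Accept when the buffered window has length 2 and begins with `q`.
With 7 states:
       p  q 
>  A   B  C 
   B   D  E 
   C   F  G 
   D   D  E 
   E   F  G 
 * F   D  E 
 * G   F  G 
(> = start, * = accepting)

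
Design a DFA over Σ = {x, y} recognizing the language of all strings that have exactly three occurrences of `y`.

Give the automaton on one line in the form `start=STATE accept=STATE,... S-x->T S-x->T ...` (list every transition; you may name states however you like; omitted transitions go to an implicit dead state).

start=A accept=D A-x->A A-y->B B-x->B B-y->C C-x->C C-y->D D-x->D D-y->E E-x->E E-y->E

Only the number of `y`s matters, and only up to 4. Make a chain A → B → C → D → E advanced by each `y` (with E absorbing); every other symbol self-loops. The accepting set is {D}.
5 states suffice.
       x  y 
>  A   A  B 
   B   B  C 
   C   C  D 
 * D   D  E 
   E   E  E 
(> = start, * = accepting)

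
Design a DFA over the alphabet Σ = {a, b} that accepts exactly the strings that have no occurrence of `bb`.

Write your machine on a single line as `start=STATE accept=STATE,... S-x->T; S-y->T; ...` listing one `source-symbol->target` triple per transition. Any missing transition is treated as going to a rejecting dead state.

start=s0; accept=s0,s1; s0-a->s0; s0-b->s1; s1-a->s0; s1-b->s2; s2-a->s2; s2-b->s2

This is the complement of 'contains `bb`'. Use the same substring-matching states — s0 through s2 holding how much of `bb` has just been matched — but flip the accepting set: everything except the trap s2 accepts.
        a   b  
>* s0   s0  s1 
 * s1   s0  s2 
   s2   s2  s2 
(> = start, * = accepting)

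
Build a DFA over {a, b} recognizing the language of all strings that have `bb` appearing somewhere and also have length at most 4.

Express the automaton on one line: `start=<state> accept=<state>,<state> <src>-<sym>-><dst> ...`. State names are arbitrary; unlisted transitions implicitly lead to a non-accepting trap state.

Build one automaton per condition and run them in lockstep. One (3 states) tracks whether and how much of `bb` has been seen; the other (6 states) tracks the input length, saturating at 5. Each combined state is a pair, one component from each; accept when both components accept. Minimizing collapses redundant product states.
With 10 states:
        a   b  
>  s0   s1  s2 
   s1   s3  s4 
   s2   s3  s5 
   s3   s6  s7 
   s4   s6  s8 
 * s5   s8  s8 
   s6   s6  s6 
   s7   s6  s9 
 * s8   s9  s9 
 * s9   s6  s6 
(> = start, * = accepting)

start=s0 accept=s5,s8,s9 s0-a->s1 s0-b->s2 s1-a->s3 s1-b->s4 s2-a->s3 s2-b->s5 s3-a->s6 s3-b->s7 s4-a->s6 s4-b->s8 s5-a->s8 s5-b->s8 s6-a->s6 s6-b->s6 s7-a->s6 s7-b->s9 s8-a->s9 s8-b->s9 s9-a->s6 s9-b->s6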